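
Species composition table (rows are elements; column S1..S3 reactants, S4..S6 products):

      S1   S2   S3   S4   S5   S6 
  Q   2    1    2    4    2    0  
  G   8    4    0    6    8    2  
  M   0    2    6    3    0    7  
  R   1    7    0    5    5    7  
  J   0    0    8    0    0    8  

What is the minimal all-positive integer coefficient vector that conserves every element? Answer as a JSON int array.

Coefficients: [1, 4, 2, 2, 1, 2]

Q: 1·2+4·1+2·2 = 10 | 2·4+1·2+2·0 = 10
G: 1·8+4·4+2·0 = 24 | 2·6+1·8+2·2 = 24
M: 1·0+4·2+2·6 = 20 | 2·3+1·0+2·7 = 20
R: 1·1+4·7+2·0 = 29 | 2·5+1·5+2·7 = 29
J: 1·0+4·0+2·8 = 16 | 2·0+1·0+2·8 = 16
gcd(1,4,2,2,1,2) = 1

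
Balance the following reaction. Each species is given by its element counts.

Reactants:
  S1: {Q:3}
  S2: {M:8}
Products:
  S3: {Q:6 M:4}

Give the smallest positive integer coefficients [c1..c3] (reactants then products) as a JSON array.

Coefficients: [4, 1, 2]

Q: 4·3+1·0 = 12 | 2·6 = 12
M: 4·0+1·8 = 8 | 2·4 = 8
gcd(4,1,2) = 1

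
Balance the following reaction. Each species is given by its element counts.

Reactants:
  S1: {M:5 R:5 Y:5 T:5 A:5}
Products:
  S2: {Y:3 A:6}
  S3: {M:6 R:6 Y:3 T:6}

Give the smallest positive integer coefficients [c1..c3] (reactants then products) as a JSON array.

Coefficients: [6, 5, 5]

M: 6·5 = 30 | 5·0+5·6 = 30
R: 6·5 = 30 | 5·0+5·6 = 30
Y: 6·5 = 30 | 5·3+5·3 = 30
T: 6·5 = 30 | 5·0+5·6 = 30
A: 6·5 = 30 | 5·6+5·0 = 30
gcd(6,5,5) = 1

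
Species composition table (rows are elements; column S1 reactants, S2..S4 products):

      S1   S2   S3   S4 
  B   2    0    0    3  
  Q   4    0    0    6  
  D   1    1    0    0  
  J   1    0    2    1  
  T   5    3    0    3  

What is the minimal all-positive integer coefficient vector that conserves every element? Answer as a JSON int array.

B: 6·2 = 12 | 6·0+1·0+4·3 = 12
Q: 6·4 = 24 | 6·0+1·0+4·6 = 24
D: 6·1 = 6 | 6·1+1·0+4·0 = 6
J: 6·1 = 6 | 6·0+1·2+4·1 = 6
T: 6·5 = 30 | 6·3+1·0+4·3 = 30
gcd(6,6,1,4) = 1

Coefficients: [6, 6, 1, 4]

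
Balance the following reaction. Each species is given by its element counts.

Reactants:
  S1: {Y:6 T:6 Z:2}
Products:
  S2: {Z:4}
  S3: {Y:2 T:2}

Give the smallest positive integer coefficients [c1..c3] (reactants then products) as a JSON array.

Coefficients: [2, 1, 6]

Y: 2·6 = 12 | 1·0+6·2 = 12
T: 2·6 = 12 | 1·0+6·2 = 12
Z: 2·2 = 4 | 1·4+6·0 = 4
gcd(2,1,6) = 1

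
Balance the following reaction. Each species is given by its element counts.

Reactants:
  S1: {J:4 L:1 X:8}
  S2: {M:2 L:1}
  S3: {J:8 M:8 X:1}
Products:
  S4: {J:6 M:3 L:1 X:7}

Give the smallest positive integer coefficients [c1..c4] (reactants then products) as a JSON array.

Coefficients: [5, 1, 2, 6]

J: 5·4+1·0+2·8 = 36 | 6·6 = 36
M: 5·0+1·2+2·8 = 18 | 6·3 = 18
L: 5·1+1·1+2·0 = 6 | 6·1 = 6
X: 5·8+1·0+2·1 = 42 | 6·7 = 42
gcd(5,1,2,6) = 1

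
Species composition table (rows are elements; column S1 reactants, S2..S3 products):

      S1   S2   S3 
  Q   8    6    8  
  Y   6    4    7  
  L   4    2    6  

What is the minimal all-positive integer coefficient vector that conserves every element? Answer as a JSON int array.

Q: 5·8 = 40 | 4·6+2·8 = 40
Y: 5·6 = 30 | 4·4+2·7 = 30
L: 5·4 = 20 | 4·2+2·6 = 20
gcd(5,4,2) = 1

Coefficients: [5, 4, 2]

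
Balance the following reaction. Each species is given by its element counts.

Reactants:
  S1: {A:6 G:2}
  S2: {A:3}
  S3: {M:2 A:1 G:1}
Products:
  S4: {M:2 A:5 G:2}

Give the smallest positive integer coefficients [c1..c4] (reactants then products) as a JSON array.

M: 3·0+2·0+6·2 = 12 | 6·2 = 12
A: 3·6+2·3+6·1 = 30 | 6·5 = 30
G: 3·2+2·0+6·1 = 12 | 6·2 = 12
gcd(3,2,6,6) = 1

Coefficients: [3, 2, 6, 6]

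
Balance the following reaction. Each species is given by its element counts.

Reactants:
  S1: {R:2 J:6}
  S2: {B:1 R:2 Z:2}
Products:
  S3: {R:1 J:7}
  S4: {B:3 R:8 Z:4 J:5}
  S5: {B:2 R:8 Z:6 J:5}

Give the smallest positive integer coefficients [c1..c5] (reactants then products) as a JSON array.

B: 4·0+5·1 = 5 | 2·0+1·3+1·2 = 5
R: 4·2+5·2 = 18 | 2·1+1·8+1·8 = 18
Z: 4·0+5·2 = 10 | 2·0+1·4+1·6 = 10
J: 4·6+5·0 = 24 | 2·7+1·5+1·5 = 24
gcd(4,5,2,1,1) = 1

Coefficients: [4, 5, 2, 1, 1]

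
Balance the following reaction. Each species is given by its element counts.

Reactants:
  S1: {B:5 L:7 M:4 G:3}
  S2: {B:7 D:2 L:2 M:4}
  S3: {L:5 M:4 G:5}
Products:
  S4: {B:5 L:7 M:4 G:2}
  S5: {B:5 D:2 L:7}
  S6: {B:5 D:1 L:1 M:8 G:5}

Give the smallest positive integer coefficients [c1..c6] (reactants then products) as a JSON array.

B: 5·5+5·7+3·0 = 60 | 5·5+3·5+4·5 = 60
D: 5·0+5·2+3·0 = 10 | 5·0+3·2+4·1 = 10
L: 5·7+5·2+3·5 = 60 | 5·7+3·7+4·1 = 60
M: 5·4+5·4+3·4 = 52 | 5·4+3·0+4·8 = 52
G: 5·3+5·0+3·5 = 30 | 5·2+3·0+4·5 = 30
gcd(5,5,3,5,3,4) = 1

Coefficients: [5, 5, 3, 5, 3, 4]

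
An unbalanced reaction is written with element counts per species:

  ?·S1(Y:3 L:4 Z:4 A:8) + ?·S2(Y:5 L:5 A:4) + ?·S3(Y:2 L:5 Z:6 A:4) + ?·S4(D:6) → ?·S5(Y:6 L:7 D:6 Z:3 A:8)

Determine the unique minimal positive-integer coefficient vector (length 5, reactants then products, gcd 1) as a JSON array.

Y: 3·3+5·5+1·2+6·0 = 36 | 6·6 = 36
L: 3·4+5·5+1·5+6·0 = 42 | 6·7 = 42
D: 3·0+5·0+1·0+6·6 = 36 | 6·6 = 36
Z: 3·4+5·0+1·6+6·0 = 18 | 6·3 = 18
A: 3·8+5·4+1·4+6·0 = 48 | 6·8 = 48
gcd(3,5,1,6,6) = 1

Coefficients: [3, 5, 1, 6, 6]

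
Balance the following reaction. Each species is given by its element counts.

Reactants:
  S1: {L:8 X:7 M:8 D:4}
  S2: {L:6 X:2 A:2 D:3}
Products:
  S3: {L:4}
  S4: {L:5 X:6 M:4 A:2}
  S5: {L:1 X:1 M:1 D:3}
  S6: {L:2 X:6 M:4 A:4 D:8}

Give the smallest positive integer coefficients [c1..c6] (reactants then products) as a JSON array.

L: 2·8+4·6 = 40 | 6·4+2·5+4·1+1·2 = 40
X: 2·7+4·2 = 22 | 6·0+2·6+4·1+1·6 = 22
M: 2·8+4·0 = 16 | 6·0+2·4+4·1+1·4 = 16
A: 2·0+4·2 = 8 | 6·0+2·2+4·0+1·4 = 8
D: 2·4+4·3 = 20 | 6·0+2·0+4·3+1·8 = 20
gcd(2,4,6,2,4,1) = 1

Coefficients: [2, 4, 6, 2, 4, 1]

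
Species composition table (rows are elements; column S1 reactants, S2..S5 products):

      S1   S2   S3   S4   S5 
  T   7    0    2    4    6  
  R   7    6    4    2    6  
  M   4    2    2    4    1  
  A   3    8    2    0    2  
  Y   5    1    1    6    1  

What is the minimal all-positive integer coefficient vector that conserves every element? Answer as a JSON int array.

T: 6·7 = 42 | 1·0+1·2+4·4+4·6 = 42
R: 6·7 = 42 | 1·6+1·4+4·2+4·6 = 42
M: 6·4 = 24 | 1·2+1·2+4·4+4·1 = 24
A: 6·3 = 18 | 1·8+1·2+4·0+4·2 = 18
Y: 6·5 = 30 | 1·1+1·1+4·6+4·1 = 30
gcd(6,1,1,4,4) = 1

Coefficients: [6, 1, 1, 4, 4]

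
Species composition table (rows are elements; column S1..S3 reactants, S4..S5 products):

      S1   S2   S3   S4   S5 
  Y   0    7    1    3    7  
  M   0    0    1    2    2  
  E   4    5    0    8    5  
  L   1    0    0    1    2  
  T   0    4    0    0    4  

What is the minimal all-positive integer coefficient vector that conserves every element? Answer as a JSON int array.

Coefficients: [4, 1, 6, 2, 1]

Y: 4·0+1·7+6·1 = 13 | 2·3+1·7 = 13
M: 4·0+1·0+6·1 = 6 | 2·2+1·2 = 6
E: 4·4+1·5+6·0 = 21 | 2·8+1·5 = 21
L: 4·1+1·0+6·0 = 4 | 2·1+1·2 = 4
T: 4·0+1·4+6·0 = 4 | 2·0+1·4 = 4
gcd(4,1,6,2,1) = 1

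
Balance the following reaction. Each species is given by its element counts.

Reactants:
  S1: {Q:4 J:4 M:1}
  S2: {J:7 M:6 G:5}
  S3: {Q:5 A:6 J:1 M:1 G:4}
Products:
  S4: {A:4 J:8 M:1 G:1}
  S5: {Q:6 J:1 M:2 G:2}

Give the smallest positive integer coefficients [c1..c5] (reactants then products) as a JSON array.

Coefficients: [5, 1, 2, 3, 5]

Q: 5·4+1·0+2·5 = 30 | 3·0+5·6 = 30
A: 5·0+1·0+2·6 = 12 | 3·4+5·0 = 12
J: 5·4+1·7+2·1 = 29 | 3·8+5·1 = 29
M: 5·1+1·6+2·1 = 13 | 3·1+5·2 = 13
G: 5·0+1·5+2·4 = 13 | 3·1+5·2 = 13
gcd(5,1,2,3,5) = 1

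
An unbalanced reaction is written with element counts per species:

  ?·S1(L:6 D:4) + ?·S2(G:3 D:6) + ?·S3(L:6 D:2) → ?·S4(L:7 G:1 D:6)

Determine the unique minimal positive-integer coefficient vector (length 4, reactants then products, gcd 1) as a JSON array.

Coefficients: [5, 2, 2, 6]

L: 5·6+2·0+2·6 = 42 | 6·7 = 42
G: 5·0+2·3+2·0 = 6 | 6·1 = 6
D: 5·4+2·6+2·2 = 36 | 6·6 = 36
gcd(5,2,2,6) = 1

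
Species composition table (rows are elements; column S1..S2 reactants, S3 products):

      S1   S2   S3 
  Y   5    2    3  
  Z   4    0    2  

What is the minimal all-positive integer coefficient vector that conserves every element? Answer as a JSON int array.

Y: 2·5+1·2 = 12 | 4·3 = 12
Z: 2·4+1·0 = 8 | 4·2 = 8
gcd(2,1,4) = 1

Coefficients: [2, 1, 4]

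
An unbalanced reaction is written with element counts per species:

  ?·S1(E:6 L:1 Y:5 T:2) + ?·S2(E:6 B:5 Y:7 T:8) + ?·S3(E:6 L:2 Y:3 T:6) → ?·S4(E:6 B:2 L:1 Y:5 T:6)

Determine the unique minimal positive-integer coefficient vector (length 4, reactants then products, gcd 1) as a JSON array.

Coefficients: [1, 2, 2, 5]

E: 1·6+2·6+2·6 = 30 | 5·6 = 30
B: 1·0+2·5+2·0 = 10 | 5·2 = 10
L: 1·1+2·0+2·2 = 5 | 5·1 = 5
Y: 1·5+2·7+2·3 = 25 | 5·5 = 25
T: 1·2+2·8+2·6 = 30 | 5·6 = 30
gcd(1,2,2,5) = 1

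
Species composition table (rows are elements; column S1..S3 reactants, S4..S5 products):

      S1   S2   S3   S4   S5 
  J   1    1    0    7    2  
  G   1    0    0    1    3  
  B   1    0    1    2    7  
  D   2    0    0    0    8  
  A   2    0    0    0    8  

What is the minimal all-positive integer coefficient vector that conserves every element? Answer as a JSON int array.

J: 4·1+5·1+5·0 = 9 | 1·7+1·2 = 9
G: 4·1+5·0+5·0 = 4 | 1·1+1·3 = 4
B: 4·1+5·0+5·1 = 9 | 1·2+1·7 = 9
D: 4·2+5·0+5·0 = 8 | 1·0+1·8 = 8
A: 4·2+5·0+5·0 = 8 | 1·0+1·8 = 8
gcd(4,5,5,1,1) = 1

Coefficients: [4, 5, 5, 1, 1]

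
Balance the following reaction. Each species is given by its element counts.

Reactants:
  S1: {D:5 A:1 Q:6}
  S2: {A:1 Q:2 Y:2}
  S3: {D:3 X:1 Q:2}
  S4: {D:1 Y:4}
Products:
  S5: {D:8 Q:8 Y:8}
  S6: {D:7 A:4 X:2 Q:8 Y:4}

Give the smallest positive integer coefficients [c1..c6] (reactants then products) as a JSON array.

D: 4·5+4·0+4·3+6·1 = 38 | 3·8+2·7 = 38
A: 4·1+4·1+4·0+6·0 = 8 | 3·0+2·4 = 8
X: 4·0+4·0+4·1+6·0 = 4 | 3·0+2·2 = 4
Q: 4·6+4·2+4·2+6·0 = 40 | 3·8+2·8 = 40
Y: 4·0+4·2+4·0+6·4 = 32 | 3·8+2·4 = 32
gcd(4,4,4,6,3,2) = 1

Coefficients: [4, 4, 4, 6, 3, 2]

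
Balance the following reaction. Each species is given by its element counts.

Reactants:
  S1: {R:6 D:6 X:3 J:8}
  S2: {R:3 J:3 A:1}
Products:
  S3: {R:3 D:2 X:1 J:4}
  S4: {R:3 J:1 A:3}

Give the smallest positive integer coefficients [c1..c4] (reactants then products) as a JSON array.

Coefficients: [2, 3, 6, 1]

R: 2·6+3·3 = 21 | 6·3+1·3 = 21
D: 2·6+3·0 = 12 | 6·2+1·0 = 12
X: 2·3+3·0 = 6 | 6·1+1·0 = 6
J: 2·8+3·3 = 25 | 6·4+1·1 = 25
A: 2·0+3·1 = 3 | 6·0+1·3 = 3
gcd(2,3,6,1) = 1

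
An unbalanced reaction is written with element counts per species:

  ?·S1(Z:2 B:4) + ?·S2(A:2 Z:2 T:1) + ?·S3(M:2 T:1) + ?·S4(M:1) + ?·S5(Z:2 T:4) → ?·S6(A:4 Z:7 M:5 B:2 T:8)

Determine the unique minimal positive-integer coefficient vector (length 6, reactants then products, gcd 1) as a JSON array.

A: 1·0+4·2+4·0+2·0+2·0 = 8 | 2·4 = 8
Z: 1·2+4·2+4·0+2·0+2·2 = 14 | 2·7 = 14
M: 1·0+4·0+4·2+2·1+2·0 = 10 | 2·5 = 10
B: 1·4+4·0+4·0+2·0+2·0 = 4 | 2·2 = 4
T: 1·0+4·1+4·1+2·0+2·4 = 16 | 2·8 = 16
gcd(1,4,4,2,2,2) = 1

Coefficients: [1, 4, 4, 2, 2, 2]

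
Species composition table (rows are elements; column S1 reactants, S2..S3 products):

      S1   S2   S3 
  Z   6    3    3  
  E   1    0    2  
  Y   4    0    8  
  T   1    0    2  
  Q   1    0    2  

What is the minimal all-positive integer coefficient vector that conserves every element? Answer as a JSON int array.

Coefficients: [2, 3, 1]

Z: 2·6 = 12 | 3·3+1·3 = 12
E: 2·1 = 2 | 3·0+1·2 = 2
Y: 2·4 = 8 | 3·0+1·8 = 8
T: 2·1 = 2 | 3·0+1·2 = 2
Q: 2·1 = 2 | 3·0+1·2 = 2
gcd(2,3,1) = 1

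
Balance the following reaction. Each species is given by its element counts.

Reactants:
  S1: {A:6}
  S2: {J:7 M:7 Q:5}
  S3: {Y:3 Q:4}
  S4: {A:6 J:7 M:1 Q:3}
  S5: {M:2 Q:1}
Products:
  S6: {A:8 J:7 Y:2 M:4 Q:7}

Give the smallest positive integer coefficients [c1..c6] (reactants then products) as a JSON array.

Coefficients: [3, 1, 4, 5, 6, 6]

A: 3·6+1·0+4·0+5·6+6·0 = 48 | 6·8 = 48
J: 3·0+1·7+4·0+5·7+6·0 = 42 | 6·7 = 42
Y: 3·0+1·0+4·3+5·0+6·0 = 12 | 6·2 = 12
M: 3·0+1·7+4·0+5·1+6·2 = 24 | 6·4 = 24
Q: 3·0+1·5+4·4+5·3+6·1 = 42 | 6·7 = 42
gcd(3,1,4,5,6,6) = 1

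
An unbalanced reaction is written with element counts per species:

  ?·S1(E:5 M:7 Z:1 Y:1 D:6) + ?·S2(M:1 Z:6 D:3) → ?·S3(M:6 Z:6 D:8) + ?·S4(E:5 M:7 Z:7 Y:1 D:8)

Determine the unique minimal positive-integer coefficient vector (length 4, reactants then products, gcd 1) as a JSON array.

Coefficients: [5, 6, 1, 5]

E: 5·5+6·0 = 25 | 1·0+5·5 = 25
M: 5·7+6·1 = 41 | 1·6+5·7 = 41
Z: 5·1+6·6 = 41 | 1·6+5·7 = 41
Y: 5·1+6·0 = 5 | 1·0+5·1 = 5
D: 5·6+6·3 = 48 | 1·8+5·8 = 48
gcd(5,6,1,5) = 1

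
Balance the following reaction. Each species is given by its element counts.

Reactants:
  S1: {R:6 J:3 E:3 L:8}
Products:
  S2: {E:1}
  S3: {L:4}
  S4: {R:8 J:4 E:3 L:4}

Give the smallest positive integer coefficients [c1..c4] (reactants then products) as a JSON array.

Coefficients: [4, 3, 5, 3]

R: 4·6 = 24 | 3·0+5·0+3·8 = 24
J: 4·3 = 12 | 3·0+5·0+3·4 = 12
E: 4·3 = 12 | 3·1+5·0+3·3 = 12
L: 4·8 = 32 | 3·0+5·4+3·4 = 32
gcd(4,3,5,3) = 1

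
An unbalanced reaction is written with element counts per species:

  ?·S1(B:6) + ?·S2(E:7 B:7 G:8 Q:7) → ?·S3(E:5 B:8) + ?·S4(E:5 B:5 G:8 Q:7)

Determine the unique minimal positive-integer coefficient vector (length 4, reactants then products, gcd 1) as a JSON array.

E: 1·0+5·7 = 35 | 2·5+5·5 = 35
B: 1·6+5·7 = 41 | 2·8+5·5 = 41
G: 1·0+5·8 = 40 | 2·0+5·8 = 40
Q: 1·0+5·7 = 35 | 2·0+5·7 = 35
gcd(1,5,2,5) = 1

Coefficients: [1, 5, 2, 5]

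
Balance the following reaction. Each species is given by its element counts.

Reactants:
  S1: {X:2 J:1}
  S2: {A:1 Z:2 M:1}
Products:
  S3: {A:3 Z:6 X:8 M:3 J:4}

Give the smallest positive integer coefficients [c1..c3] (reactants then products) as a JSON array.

A: 4·0+3·1 = 3 | 1·3 = 3
Z: 4·0+3·2 = 6 | 1·6 = 6
X: 4·2+3·0 = 8 | 1·8 = 8
M: 4·0+3·1 = 3 | 1·3 = 3
J: 4·1+3·0 = 4 | 1·4 = 4
gcd(4,3,1) = 1

Coefficients: [4, 3, 1]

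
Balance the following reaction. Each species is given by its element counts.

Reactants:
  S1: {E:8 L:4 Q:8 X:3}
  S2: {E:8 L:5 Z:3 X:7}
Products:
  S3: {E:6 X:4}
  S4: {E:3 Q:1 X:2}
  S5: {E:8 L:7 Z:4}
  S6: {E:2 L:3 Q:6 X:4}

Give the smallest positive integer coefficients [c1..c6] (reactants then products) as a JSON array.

E: 4·8+4·8 = 64 | 4·6+2·3+3·8+5·2 = 64
L: 4·4+4·5 = 36 | 4·0+2·0+3·7+5·3 = 36
Z: 4·0+4·3 = 12 | 4·0+2·0+3·4+5·0 = 12
Q: 4·8+4·0 = 32 | 4·0+2·1+3·0+5·6 = 32
X: 4·3+4·7 = 40 | 4·4+2·2+3·0+5·4 = 40
gcd(4,4,4,2,3,5) = 1

Coefficients: [4, 4, 4, 2, 3, 5]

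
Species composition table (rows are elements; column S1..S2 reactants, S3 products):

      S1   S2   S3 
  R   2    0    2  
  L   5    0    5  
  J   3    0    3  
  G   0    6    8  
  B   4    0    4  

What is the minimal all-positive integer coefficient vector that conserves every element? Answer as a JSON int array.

Coefficients: [3, 4, 3]

R: 3·2+4·0 = 6 | 3·2 = 6
L: 3·5+4·0 = 15 | 3·5 = 15
J: 3·3+4·0 = 9 | 3·3 = 9
G: 3·0+4·6 = 24 | 3·8 = 24
B: 3·4+4·0 = 12 | 3·4 = 12
gcd(3,4,3) = 1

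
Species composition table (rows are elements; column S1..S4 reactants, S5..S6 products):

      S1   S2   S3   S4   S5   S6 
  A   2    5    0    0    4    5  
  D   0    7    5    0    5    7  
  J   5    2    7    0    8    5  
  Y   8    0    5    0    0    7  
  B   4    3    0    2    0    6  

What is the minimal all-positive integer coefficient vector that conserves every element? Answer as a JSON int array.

Coefficients: [4, 6, 2, 1, 2, 6]

A: 4·2+6·5+2·0+1·0 = 38 | 2·4+6·5 = 38
D: 4·0+6·7+2·5+1·0 = 52 | 2·5+6·7 = 52
J: 4·5+6·2+2·7+1·0 = 46 | 2·8+6·5 = 46
Y: 4·8+6·0+2·5+1·0 = 42 | 2·0+6·7 = 42
B: 4·4+6·3+2·0+1·2 = 36 | 2·0+6·6 = 36
gcd(4,6,2,1,2,6) = 1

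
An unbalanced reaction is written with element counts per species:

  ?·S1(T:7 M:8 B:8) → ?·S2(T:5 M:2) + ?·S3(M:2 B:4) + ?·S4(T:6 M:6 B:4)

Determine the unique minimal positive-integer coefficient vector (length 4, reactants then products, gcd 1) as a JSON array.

T: 4·7 = 28 | 2·5+5·0+3·6 = 28
M: 4·8 = 32 | 2·2+5·2+3·6 = 32
B: 4·8 = 32 | 2·0+5·4+3·4 = 32
gcd(4,2,5,3) = 1

Coefficients: [4, 2, 5, 3]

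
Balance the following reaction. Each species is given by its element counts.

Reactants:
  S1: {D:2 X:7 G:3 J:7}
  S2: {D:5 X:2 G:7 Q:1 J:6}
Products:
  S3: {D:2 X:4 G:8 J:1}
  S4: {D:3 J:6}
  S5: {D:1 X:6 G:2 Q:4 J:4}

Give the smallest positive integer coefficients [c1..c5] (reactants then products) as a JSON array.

D: 2·2+4·5 = 24 | 4·2+5·3+1·1 = 24
X: 2·7+4·2 = 22 | 4·4+5·0+1·6 = 22
G: 2·3+4·7 = 34 | 4·8+5·0+1·2 = 34
Q: 2·0+4·1 = 4 | 4·0+5·0+1·4 = 4
J: 2·7+4·6 = 38 | 4·1+5·6+1·4 = 38
gcd(2,4,4,5,1) = 1

Coefficients: [2, 4, 4, 5, 1]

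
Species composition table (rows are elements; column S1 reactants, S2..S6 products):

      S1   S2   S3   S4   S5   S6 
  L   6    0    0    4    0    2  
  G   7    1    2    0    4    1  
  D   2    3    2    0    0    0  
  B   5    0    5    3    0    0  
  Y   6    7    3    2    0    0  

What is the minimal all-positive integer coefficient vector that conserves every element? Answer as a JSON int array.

Coefficients: [5, 2, 2, 5, 6, 5]

L: 5·6 = 30 | 2·0+2·0+5·4+6·0+5·2 = 30
G: 5·7 = 35 | 2·1+2·2+5·0+6·4+5·1 = 35
D: 5·2 = 10 | 2·3+2·2+5·0+6·0+5·0 = 10
B: 5·5 = 25 | 2·0+2·5+5·3+6·0+5·0 = 25
Y: 5·6 = 30 | 2·7+2·3+5·2+6·0+5·0 = 30
gcd(5,2,2,5,6,5) = 1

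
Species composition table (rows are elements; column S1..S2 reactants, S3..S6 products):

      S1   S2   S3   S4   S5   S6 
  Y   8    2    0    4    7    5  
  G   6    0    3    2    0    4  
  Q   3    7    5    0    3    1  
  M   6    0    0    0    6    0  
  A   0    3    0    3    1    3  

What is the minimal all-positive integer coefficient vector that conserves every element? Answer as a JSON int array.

Y: 3·8+3·2 = 30 | 4·0+1·4+3·7+1·5 = 30
G: 3·6+3·0 = 18 | 4·3+1·2+3·0+1·4 = 18
Q: 3·3+3·7 = 30 | 4·5+1·0+3·3+1·1 = 30
M: 3·6+3·0 = 18 | 4·0+1·0+3·6+1·0 = 18
A: 3·0+3·3 = 9 | 4·0+1·3+3·1+1·3 = 9
gcd(3,3,4,1,3,1) = 1

Coefficients: [3, 3, 4, 1, 3, 1]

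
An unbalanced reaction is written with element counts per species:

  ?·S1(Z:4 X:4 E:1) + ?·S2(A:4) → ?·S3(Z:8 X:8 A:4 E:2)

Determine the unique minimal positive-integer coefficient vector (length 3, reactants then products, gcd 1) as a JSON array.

Z: 2·4+1·0 = 8 | 1·8 = 8
X: 2·4+1·0 = 8 | 1·8 = 8
A: 2·0+1·4 = 4 | 1·4 = 4
E: 2·1+1·0 = 2 | 1·2 = 2
gcd(2,1,1) = 1

Coefficients: [2, 1, 1]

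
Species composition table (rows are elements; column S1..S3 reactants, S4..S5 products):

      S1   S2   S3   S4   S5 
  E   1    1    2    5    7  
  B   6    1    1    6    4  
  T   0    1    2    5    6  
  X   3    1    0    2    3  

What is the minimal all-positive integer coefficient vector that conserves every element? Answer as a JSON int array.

E: 1·1+4·1+6·2 = 17 | 2·5+1·7 = 17
B: 1·6+4·1+6·1 = 16 | 2·6+1·4 = 16
T: 1·0+4·1+6·2 = 16 | 2·5+1·6 = 16
X: 1·3+4·1+6·0 = 7 | 2·2+1·3 = 7
gcd(1,4,6,2,1) = 1

Coefficients: [1, 4, 6, 2, 1]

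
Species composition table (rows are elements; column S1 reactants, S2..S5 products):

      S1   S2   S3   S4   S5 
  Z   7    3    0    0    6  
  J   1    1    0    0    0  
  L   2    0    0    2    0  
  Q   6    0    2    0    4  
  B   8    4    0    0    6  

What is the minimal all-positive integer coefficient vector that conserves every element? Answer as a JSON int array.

Coefficients: [3, 3, 5, 3, 2]

Z: 3·7 = 21 | 3·3+5·0+3·0+2·6 = 21
J: 3·1 = 3 | 3·1+5·0+3·0+2·0 = 3
L: 3·2 = 6 | 3·0+5·0+3·2+2·0 = 6
Q: 3·6 = 18 | 3·0+5·2+3·0+2·4 = 18
B: 3·8 = 24 | 3·4+5·0+3·0+2·6 = 24
gcd(3,3,5,3,2) = 1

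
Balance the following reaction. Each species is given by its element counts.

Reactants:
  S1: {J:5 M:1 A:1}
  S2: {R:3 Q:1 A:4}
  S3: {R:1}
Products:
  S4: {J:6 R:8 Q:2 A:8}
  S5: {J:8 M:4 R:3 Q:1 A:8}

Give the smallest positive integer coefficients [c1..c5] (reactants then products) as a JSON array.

J: 4·5+5·0+4·0 = 20 | 2·6+1·8 = 20
M: 4·1+5·0+4·0 = 4 | 2·0+1·4 = 4
R: 4·0+5·3+4·1 = 19 | 2·8+1·3 = 19
Q: 4·0+5·1+4·0 = 5 | 2·2+1·1 = 5
A: 4·1+5·4+4·0 = 24 | 2·8+1·8 = 24
gcd(4,5,4,2,1) = 1

Coefficients: [4, 5, 4, 2, 1]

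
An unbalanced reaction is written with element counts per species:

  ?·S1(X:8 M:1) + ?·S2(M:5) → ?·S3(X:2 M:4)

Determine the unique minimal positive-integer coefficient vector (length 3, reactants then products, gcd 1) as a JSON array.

Coefficients: [1, 3, 4]

X: 1·8+3·0 = 8 | 4·2 = 8
M: 1·1+3·5 = 16 | 4·4 = 16
gcd(1,3,4) = 1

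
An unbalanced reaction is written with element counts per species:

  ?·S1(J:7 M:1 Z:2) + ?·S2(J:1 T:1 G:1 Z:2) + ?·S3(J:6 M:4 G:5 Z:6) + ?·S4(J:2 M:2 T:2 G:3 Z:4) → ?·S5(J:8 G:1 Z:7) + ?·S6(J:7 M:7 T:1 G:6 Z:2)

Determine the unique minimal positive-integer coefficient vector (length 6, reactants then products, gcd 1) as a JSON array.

J: 6·7+2·1+5·6+1·2 = 76 | 6·8+4·7 = 76
M: 6·1+2·0+5·4+1·2 = 28 | 6·0+4·7 = 28
T: 6·0+2·1+5·0+1·2 = 4 | 6·0+4·1 = 4
G: 6·0+2·1+5·5+1·3 = 30 | 6·1+4·6 = 30
Z: 6·2+2·2+5·6+1·4 = 50 | 6·7+4·2 = 50
gcd(6,2,5,1,6,4) = 1

Coefficients: [6, 2, 5, 1, 6, 4]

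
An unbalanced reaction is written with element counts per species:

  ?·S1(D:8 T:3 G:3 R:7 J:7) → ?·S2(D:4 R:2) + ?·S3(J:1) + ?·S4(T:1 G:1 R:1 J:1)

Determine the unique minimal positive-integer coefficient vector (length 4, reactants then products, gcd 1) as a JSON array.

D: 1·8 = 8 | 2·4+4·0+3·0 = 8
T: 1·3 = 3 | 2·0+4·0+3·1 = 3
G: 1·3 = 3 | 2·0+4·0+3·1 = 3
R: 1·7 = 7 | 2·2+4·0+3·1 = 7
J: 1·7 = 7 | 2·0+4·1+3·1 = 7
gcd(1,2,4,3) = 1

Coefficients: [1, 2, 4, 3]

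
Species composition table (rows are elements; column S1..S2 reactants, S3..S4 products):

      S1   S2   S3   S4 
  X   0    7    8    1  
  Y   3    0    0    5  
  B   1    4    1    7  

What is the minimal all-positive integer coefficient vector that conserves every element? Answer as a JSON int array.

X: 5·0+5·7 = 35 | 4·8+3·1 = 35
Y: 5·3+5·0 = 15 | 4·0+3·5 = 15
B: 5·1+5·4 = 25 | 4·1+3·7 = 25
gcd(5,5,4,3) = 1

Coefficients: [5, 5, 4, 3]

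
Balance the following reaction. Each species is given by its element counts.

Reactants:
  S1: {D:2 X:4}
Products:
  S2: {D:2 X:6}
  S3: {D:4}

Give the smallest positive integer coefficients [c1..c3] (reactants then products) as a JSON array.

D: 6·2 = 12 | 4·2+1·4 = 12
X: 6·4 = 24 | 4·6+1·0 = 24
gcd(6,4,1) = 1

Coefficients: [6, 4, 1]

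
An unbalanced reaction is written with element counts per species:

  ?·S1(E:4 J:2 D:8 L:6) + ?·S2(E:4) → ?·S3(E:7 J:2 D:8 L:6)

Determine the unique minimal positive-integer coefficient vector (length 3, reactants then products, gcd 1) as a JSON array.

Coefficients: [4, 3, 4]

E: 4·4+3·4 = 28 | 4·7 = 28
J: 4·2+3·0 = 8 | 4·2 = 8
D: 4·8+3·0 = 32 | 4·8 = 32
L: 4·6+3·0 = 24 | 4·6 = 24
gcd(4,3,4) = 1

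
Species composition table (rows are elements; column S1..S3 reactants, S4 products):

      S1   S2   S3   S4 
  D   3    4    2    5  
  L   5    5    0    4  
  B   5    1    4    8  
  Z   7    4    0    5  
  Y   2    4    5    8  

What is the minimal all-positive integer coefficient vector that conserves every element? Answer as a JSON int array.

D: 3·3+1·4+6·2 = 25 | 5·5 = 25
L: 3·5+1·5+6·0 = 20 | 5·4 = 20
B: 3·5+1·1+6·4 = 40 | 5·8 = 40
Z: 3·7+1·4+6·0 = 25 | 5·5 = 25
Y: 3·2+1·4+6·5 = 40 | 5·8 = 40
gcd(3,1,6,5) = 1

Coefficients: [3, 1, 6, 5]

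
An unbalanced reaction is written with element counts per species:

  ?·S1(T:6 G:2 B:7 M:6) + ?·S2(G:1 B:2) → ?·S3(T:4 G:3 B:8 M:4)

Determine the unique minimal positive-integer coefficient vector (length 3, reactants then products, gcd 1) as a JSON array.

Coefficients: [2, 5, 3]

T: 2·6+5·0 = 12 | 3·4 = 12
G: 2·2+5·1 = 9 | 3·3 = 9
B: 2·7+5·2 = 24 | 3·8 = 24
M: 2·6+5·0 = 12 | 3·4 = 12
gcd(2,5,3) = 1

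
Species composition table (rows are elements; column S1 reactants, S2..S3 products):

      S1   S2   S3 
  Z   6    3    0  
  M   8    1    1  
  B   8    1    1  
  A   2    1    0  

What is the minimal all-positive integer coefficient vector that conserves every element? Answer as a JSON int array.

Coefficients: [1, 2, 6]

Z: 1·6 = 6 | 2·3+6·0 = 6
M: 1·8 = 8 | 2·1+6·1 = 8
B: 1·8 = 8 | 2·1+6·1 = 8
A: 1·2 = 2 | 2·1+6·0 = 2
gcd(1,2,6) = 1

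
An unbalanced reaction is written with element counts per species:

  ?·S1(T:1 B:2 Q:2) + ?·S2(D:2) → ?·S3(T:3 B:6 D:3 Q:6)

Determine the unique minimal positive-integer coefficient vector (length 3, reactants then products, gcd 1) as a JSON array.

T: 6·1+3·0 = 6 | 2·3 = 6
B: 6·2+3·0 = 12 | 2·6 = 12
D: 6·0+3·2 = 6 | 2·3 = 6
Q: 6·2+3·0 = 12 | 2·6 = 12
gcd(6,3,2) = 1

Coefficients: [6, 3, 2]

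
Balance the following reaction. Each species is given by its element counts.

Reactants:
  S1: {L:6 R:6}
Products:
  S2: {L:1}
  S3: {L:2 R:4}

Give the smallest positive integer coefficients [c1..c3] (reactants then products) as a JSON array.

L: 2·6 = 12 | 6·1+3·2 = 12
R: 2·6 = 12 | 6·0+3·4 = 12
gcd(2,6,3) = 1

Coefficients: [2, 6, 3]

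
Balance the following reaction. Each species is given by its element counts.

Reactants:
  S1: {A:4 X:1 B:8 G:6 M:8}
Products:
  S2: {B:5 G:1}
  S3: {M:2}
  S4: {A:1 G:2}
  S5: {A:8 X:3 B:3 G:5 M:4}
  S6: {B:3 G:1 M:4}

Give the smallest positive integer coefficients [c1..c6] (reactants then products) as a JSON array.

A: 3·4 = 12 | 3·0+6·0+4·1+1·8+2·0 = 12
X: 3·1 = 3 | 3·0+6·0+4·0+1·3+2·0 = 3
B: 3·8 = 24 | 3·5+6·0+4·0+1·3+2·3 = 24
G: 3·6 = 18 | 3·1+6·0+4·2+1·5+2·1 = 18
M: 3·8 = 24 | 3·0+6·2+4·0+1·4+2·4 = 24
gcd(3,3,6,4,1,2) = 1

Coefficients: [3, 3, 6, 4, 1, 2]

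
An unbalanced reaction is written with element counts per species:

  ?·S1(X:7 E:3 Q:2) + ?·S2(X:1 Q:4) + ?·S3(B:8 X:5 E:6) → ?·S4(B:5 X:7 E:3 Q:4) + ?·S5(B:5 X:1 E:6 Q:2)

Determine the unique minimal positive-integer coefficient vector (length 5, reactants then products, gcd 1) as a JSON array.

B: 1·0+6·0+5·8 = 40 | 5·5+3·5 = 40
X: 1·7+6·1+5·5 = 38 | 5·7+3·1 = 38
E: 1·3+6·0+5·6 = 33 | 5·3+3·6 = 33
Q: 1·2+6·4+5·0 = 26 | 5·4+3·2 = 26
gcd(1,6,5,5,3) = 1

Coefficients: [1, 6, 5, 5, 3]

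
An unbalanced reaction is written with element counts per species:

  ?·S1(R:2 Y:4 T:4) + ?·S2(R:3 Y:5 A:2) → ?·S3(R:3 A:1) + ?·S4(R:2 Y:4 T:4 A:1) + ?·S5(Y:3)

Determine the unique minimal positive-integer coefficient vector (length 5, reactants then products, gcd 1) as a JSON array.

R: 3·2+3·3 = 15 | 3·3+3·2+5·0 = 15
Y: 3·4+3·5 = 27 | 3·0+3·4+5·3 = 27
T: 3·4+3·0 = 12 | 3·0+3·4+5·0 = 12
A: 3·0+3·2 = 6 | 3·1+3·1+5·0 = 6
gcd(3,3,3,3,5) = 1

Coefficients: [3, 3, 3, 3, 5]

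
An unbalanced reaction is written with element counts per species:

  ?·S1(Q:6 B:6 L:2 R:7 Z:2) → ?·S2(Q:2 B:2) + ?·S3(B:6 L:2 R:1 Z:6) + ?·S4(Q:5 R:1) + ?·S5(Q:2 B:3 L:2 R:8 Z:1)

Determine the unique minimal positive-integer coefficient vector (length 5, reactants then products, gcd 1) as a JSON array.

Coefficients: [5, 6, 1, 2, 4]

Q: 5·6 = 30 | 6·2+1·0+2·5+4·2 = 30
B: 5·6 = 30 | 6·2+1·6+2·0+4·3 = 30
L: 5·2 = 10 | 6·0+1·2+2·0+4·2 = 10
R: 5·7 = 35 | 6·0+1·1+2·1+4·8 = 35
Z: 5·2 = 10 | 6·0+1·6+2·0+4·1 = 10
gcd(5,6,1,2,4) = 1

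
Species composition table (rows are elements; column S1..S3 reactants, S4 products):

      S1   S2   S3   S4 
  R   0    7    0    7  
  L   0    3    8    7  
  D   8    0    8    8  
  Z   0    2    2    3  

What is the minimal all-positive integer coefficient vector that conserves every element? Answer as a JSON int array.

Coefficients: [1, 2, 1, 2]

R: 1·0+2·7+1·0 = 14 | 2·7 = 14
L: 1·0+2·3+1·8 = 14 | 2·7 = 14
D: 1·8+2·0+1·8 = 16 | 2·8 = 16
Z: 1·0+2·2+1·2 = 6 | 2·3 = 6
gcd(1,2,1,2) = 1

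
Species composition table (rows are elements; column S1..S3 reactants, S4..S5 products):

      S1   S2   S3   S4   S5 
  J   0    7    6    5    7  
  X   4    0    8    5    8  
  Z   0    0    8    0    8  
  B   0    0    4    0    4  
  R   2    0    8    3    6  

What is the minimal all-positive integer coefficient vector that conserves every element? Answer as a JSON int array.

Coefficients: [5, 3, 1, 4, 1]

J: 5·0+3·7+1·6 = 27 | 4·5+1·7 = 27
X: 5·4+3·0+1·8 = 28 | 4·5+1·8 = 28
Z: 5·0+3·0+1·8 = 8 | 4·0+1·8 = 8
B: 5·0+3·0+1·4 = 4 | 4·0+1·4 = 4
R: 5·2+3·0+1·8 = 18 | 4·3+1·6 = 18
gcd(5,3,1,4,1) = 1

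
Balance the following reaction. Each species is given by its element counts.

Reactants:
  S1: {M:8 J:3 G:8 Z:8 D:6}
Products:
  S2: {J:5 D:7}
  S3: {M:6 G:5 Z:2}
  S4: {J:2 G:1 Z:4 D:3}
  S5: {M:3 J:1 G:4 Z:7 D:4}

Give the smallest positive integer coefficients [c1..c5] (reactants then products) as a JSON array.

M: 3·8 = 24 | 1·0+3·6+1·0+2·3 = 24
J: 3·3 = 9 | 1·5+3·0+1·2+2·1 = 9
G: 3·8 = 24 | 1·0+3·5+1·1+2·4 = 24
Z: 3·8 = 24 | 1·0+3·2+1·4+2·7 = 24
D: 3·6 = 18 | 1·7+3·0+1·3+2·4 = 18
gcd(3,1,3,1,2) = 1

Coefficients: [3, 1, 3, 1, 2]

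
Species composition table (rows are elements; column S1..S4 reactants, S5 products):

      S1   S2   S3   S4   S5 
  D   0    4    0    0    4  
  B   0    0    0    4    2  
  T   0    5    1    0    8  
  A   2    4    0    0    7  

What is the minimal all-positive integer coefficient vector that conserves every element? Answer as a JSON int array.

Coefficients: [3, 2, 6, 1, 2]

D: 3·0+2·4+6·0+1·0 = 8 | 2·4 = 8
B: 3·0+2·0+6·0+1·4 = 4 | 2·2 = 4
T: 3·0+2·5+6·1+1·0 = 16 | 2·8 = 16
A: 3·2+2·4+6·0+1·0 = 14 | 2·7 = 14
gcd(3,2,6,1,2) = 1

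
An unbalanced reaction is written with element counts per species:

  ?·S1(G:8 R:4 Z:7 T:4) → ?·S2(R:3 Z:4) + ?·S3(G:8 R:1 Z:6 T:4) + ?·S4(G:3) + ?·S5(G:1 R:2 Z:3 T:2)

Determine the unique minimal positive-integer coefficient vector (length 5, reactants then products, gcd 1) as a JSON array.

Coefficients: [4, 1, 1, 6, 6]

G: 4·8 = 32 | 1·0+1·8+6·3+6·1 = 32
R: 4·4 = 16 | 1·3+1·1+6·0+6·2 = 16
Z: 4·7 = 28 | 1·4+1·6+6·0+6·3 = 28
T: 4·4 = 16 | 1·0+1·4+6·0+6·2 = 16
gcd(4,1,1,6,6) = 1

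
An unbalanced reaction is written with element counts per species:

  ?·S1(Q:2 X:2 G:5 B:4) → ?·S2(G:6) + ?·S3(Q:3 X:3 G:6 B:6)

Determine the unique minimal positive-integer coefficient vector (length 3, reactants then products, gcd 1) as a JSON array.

Coefficients: [6, 1, 4]

Q: 6·2 = 12 | 1·0+4·3 = 12
X: 6·2 = 12 | 1·0+4·3 = 12
G: 6·5 = 30 | 1·6+4·6 = 30
B: 6·4 = 24 | 1·0+4·6 = 24
gcd(6,1,4) = 1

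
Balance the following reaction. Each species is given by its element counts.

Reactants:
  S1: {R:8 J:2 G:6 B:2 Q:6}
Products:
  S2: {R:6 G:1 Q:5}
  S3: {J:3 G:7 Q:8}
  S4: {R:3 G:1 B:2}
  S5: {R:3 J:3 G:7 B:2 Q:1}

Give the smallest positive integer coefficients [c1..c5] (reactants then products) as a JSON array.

R: 6·8 = 48 | 5·6+1·0+3·3+3·3 = 48
J: 6·2 = 12 | 5·0+1·3+3·0+3·3 = 12
G: 6·6 = 36 | 5·1+1·7+3·1+3·7 = 36
B: 6·2 = 12 | 5·0+1·0+3·2+3·2 = 12
Q: 6·6 = 36 | 5·5+1·8+3·0+3·1 = 36
gcd(6,5,1,3,3) = 1

Coefficients: [6, 5, 1, 3, 3]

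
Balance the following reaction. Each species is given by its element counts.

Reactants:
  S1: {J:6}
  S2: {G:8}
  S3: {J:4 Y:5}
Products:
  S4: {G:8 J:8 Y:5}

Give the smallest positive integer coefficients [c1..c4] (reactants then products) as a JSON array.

Coefficients: [2, 3, 3, 3]

G: 2·0+3·8+3·0 = 24 | 3·8 = 24
J: 2·6+3·0+3·4 = 24 | 3·8 = 24
Y: 2·0+3·0+3·5 = 15 | 3·5 = 15
gcd(2,3,3,3) = 1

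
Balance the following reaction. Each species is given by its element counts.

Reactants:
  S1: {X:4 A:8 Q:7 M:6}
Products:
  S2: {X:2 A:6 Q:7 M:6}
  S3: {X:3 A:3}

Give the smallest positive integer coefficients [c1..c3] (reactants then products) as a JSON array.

X: 3·4 = 12 | 3·2+2·3 = 12
A: 3·8 = 24 | 3·6+2·3 = 24
Q: 3·7 = 21 | 3·7+2·0 = 21
M: 3·6 = 18 | 3·6+2·0 = 18
gcd(3,3,2) = 1

Coefficients: [3, 3, 2]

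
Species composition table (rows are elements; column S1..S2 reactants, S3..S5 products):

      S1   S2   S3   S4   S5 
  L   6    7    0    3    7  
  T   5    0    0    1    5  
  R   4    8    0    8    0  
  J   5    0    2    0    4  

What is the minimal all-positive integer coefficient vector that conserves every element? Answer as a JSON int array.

L: 6·6+2·7 = 50 | 5·0+5·3+5·7 = 50
T: 6·5+2·0 = 30 | 5·0+5·1+5·5 = 30
R: 6·4+2·8 = 40 | 5·0+5·8+5·0 = 40
J: 6·5+2·0 = 30 | 5·2+5·0+5·4 = 30
gcd(6,2,5,5,5) = 1

Coefficients: [6, 2, 5, 5, 5]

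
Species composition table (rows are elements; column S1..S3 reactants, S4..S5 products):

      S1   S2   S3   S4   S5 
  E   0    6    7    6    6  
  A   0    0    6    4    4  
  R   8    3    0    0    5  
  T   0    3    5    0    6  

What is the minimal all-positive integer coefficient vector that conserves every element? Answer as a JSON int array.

Coefficients: [3, 2, 6, 3, 6]

E: 3·0+2·6+6·7 = 54 | 3·6+6·6 = 54
A: 3·0+2·0+6·6 = 36 | 3·4+6·4 = 36
R: 3·8+2·3+6·0 = 30 | 3·0+6·5 = 30
T: 3·0+2·3+6·5 = 36 | 3·0+6·6 = 36
gcd(3,2,6,3,6) = 1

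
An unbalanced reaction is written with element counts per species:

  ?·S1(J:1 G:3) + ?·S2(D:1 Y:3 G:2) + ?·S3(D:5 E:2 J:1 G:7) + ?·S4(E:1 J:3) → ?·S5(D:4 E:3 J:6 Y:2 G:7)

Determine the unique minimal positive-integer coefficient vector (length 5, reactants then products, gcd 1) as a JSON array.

D: 1·0+2·1+2·5+5·0 = 12 | 3·4 = 12
E: 1·0+2·0+2·2+5·1 = 9 | 3·3 = 9
J: 1·1+2·0+2·1+5·3 = 18 | 3·6 = 18
Y: 1·0+2·3+2·0+5·0 = 6 | 3·2 = 6
G: 1·3+2·2+2·7+5·0 = 21 | 3·7 = 21
gcd(1,2,2,5,3) = 1

Coefficients: [1, 2, 2, 5, 3]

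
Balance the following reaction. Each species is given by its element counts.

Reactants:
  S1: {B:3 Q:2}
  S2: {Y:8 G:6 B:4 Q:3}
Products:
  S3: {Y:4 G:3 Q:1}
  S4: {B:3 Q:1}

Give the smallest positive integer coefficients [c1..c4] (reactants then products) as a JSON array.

Coefficients: [1, 3, 6, 5]

Y: 1·0+3·8 = 24 | 6·4+5·0 = 24
G: 1·0+3·6 = 18 | 6·3+5·0 = 18
B: 1·3+3·4 = 15 | 6·0+5·3 = 15
Q: 1·2+3·3 = 11 | 6·1+5·1 = 11
gcd(1,3,6,5) = 1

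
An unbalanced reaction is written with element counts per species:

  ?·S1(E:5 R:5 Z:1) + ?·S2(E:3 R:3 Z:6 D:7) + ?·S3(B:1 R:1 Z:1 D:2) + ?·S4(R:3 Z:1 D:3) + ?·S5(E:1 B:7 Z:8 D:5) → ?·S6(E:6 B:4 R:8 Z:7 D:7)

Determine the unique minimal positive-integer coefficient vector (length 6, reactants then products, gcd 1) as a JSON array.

E: 5·5+1·3+6·0+2·0+2·1 = 30 | 5·6 = 30
B: 5·0+1·0+6·1+2·0+2·7 = 20 | 5·4 = 20
R: 5·5+1·3+6·1+2·3+2·0 = 40 | 5·8 = 40
Z: 5·1+1·6+6·1+2·1+2·8 = 35 | 5·7 = 35
D: 5·0+1·7+6·2+2·3+2·5 = 35 | 5·7 = 35
gcd(5,1,6,2,2,5) = 1

Coefficients: [5, 1, 6, 2, 2, 5]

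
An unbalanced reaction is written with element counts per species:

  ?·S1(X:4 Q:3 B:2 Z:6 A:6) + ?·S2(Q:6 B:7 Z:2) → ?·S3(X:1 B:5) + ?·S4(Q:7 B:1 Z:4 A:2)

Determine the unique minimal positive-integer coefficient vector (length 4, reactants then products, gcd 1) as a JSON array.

Coefficients: [1, 3, 4, 3]

X: 1·4+3·0 = 4 | 4·1+3·0 = 4
Q: 1·3+3·6 = 21 | 4·0+3·7 = 21
B: 1·2+3·7 = 23 | 4·5+3·1 = 23
Z: 1·6+3·2 = 12 | 4·0+3·4 = 12
A: 1·6+3·0 = 6 | 4·0+3·2 = 6
gcd(1,3,4,3) = 1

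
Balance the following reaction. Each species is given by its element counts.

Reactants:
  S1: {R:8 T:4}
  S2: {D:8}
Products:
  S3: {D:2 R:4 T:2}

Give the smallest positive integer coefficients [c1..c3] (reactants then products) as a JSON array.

D: 2·0+1·8 = 8 | 4·2 = 8
R: 2·8+1·0 = 16 | 4·4 = 16
T: 2·4+1·0 = 8 | 4·2 = 8
gcd(2,1,4) = 1

Coefficients: [2, 1, 4]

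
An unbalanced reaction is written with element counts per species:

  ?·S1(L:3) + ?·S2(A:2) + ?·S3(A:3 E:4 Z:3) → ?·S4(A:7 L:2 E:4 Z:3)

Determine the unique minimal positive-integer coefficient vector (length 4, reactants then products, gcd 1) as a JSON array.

A: 2·0+6·2+3·3 = 21 | 3·7 = 21
L: 2·3+6·0+3·0 = 6 | 3·2 = 6
E: 2·0+6·0+3·4 = 12 | 3·4 = 12
Z: 2·0+6·0+3·3 = 9 | 3·3 = 9
gcd(2,6,3,3) = 1

Coefficients: [2, 6, 3, 3]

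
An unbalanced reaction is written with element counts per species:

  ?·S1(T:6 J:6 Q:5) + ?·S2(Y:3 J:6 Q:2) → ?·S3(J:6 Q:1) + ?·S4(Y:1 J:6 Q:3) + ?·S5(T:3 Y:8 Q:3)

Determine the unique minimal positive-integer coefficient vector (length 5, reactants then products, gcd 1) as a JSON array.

T: 1·6+6·0 = 6 | 5·0+2·0+2·3 = 6
Y: 1·0+6·3 = 18 | 5·0+2·1+2·8 = 18
J: 1·6+6·6 = 42 | 5·6+2·6+2·0 = 42
Q: 1·5+6·2 = 17 | 5·1+2·3+2·3 = 17
gcd(1,6,5,2,2) = 1

Coefficients: [1, 6, 5, 2, 2]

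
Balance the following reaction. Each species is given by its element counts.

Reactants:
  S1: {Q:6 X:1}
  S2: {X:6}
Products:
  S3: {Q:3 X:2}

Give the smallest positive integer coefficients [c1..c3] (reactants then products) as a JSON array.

Coefficients: [2, 1, 4]

Q: 2·6+1·0 = 12 | 4·3 = 12
X: 2·1+1·6 = 8 | 4·2 = 8
gcd(2,1,4) = 1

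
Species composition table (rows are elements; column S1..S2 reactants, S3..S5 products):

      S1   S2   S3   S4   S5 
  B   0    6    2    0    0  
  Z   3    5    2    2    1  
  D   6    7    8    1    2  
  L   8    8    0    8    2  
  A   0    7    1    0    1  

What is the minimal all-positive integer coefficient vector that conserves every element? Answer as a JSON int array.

Coefficients: [5, 1, 3, 5, 4]

B: 5·0+1·6 = 6 | 3·2+5·0+4·0 = 6
Z: 5·3+1·5 = 20 | 3·2+5·2+4·1 = 20
D: 5·6+1·7 = 37 | 3·8+5·1+4·2 = 37
L: 5·8+1·8 = 48 | 3·0+5·8+4·2 = 48
A: 5·0+1·7 = 7 | 3·1+5·0+4·1 = 7
gcd(5,1,3,5,4) = 1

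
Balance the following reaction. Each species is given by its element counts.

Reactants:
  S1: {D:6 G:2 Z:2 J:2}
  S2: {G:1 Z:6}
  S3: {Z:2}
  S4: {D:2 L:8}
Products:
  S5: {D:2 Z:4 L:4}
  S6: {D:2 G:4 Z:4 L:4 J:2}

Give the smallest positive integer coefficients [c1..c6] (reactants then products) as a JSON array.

Coefficients: [1, 2, 5, 3, 5, 1]

D: 1·6+2·0+5·0+3·2 = 12 | 5·2+1·2 = 12
G: 1·2+2·1+5·0+3·0 = 4 | 5·0+1·4 = 4
Z: 1·2+2·6+5·2+3·0 = 24 | 5·4+1·4 = 24
L: 1·0+2·0+5·0+3·8 = 24 | 5·4+1·4 = 24
J: 1·2+2·0+5·0+3·0 = 2 | 5·0+1·2 = 2
gcd(1,2,5,3,5,1) = 1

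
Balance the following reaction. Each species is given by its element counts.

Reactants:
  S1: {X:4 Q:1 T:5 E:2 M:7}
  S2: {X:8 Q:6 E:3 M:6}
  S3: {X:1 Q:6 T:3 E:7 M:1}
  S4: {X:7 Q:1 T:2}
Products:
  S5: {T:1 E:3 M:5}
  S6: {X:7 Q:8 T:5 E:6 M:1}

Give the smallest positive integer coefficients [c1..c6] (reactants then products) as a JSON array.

Coefficients: [2, 1, 5, 2, 4, 5]

X: 2·4+1·8+5·1+2·7 = 35 | 4·0+5·7 = 35
Q: 2·1+1·6+5·6+2·1 = 40 | 4·0+5·8 = 40
T: 2·5+1·0+5·3+2·2 = 29 | 4·1+5·5 = 29
E: 2·2+1·3+5·7+2·0 = 42 | 4·3+5·6 = 42
M: 2·7+1·6+5·1+2·0 = 25 | 4·5+5·1 = 25
gcd(2,1,5,2,4,5) = 1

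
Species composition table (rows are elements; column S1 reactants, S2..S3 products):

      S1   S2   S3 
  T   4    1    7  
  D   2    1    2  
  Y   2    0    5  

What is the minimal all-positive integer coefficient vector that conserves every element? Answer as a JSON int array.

Coefficients: [5, 6, 2]

T: 5·4 = 20 | 6·1+2·7 = 20
D: 5·2 = 10 | 6·1+2·2 = 10
Y: 5·2 = 10 | 6·0+2·5 = 10
gcd(5,6,2) = 1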